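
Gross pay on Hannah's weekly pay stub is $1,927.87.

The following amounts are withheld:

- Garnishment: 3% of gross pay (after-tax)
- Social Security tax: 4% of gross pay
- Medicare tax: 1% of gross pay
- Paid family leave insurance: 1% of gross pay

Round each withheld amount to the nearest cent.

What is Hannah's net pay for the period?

$1,754.36

Paid family leave insurance: $1,927.87 × 0.01 = $19.28
Medicare tax: $1,927.87 × 0.01 = $19.28
Social Security tax: $1,927.87 × 0.04 = $77.11
Garnishment: $1,927.87 × 0.03 = $57.84
Total deductions = $19.28 + $19.28 + $77.11 + $57.84 = $173.51
Net pay = $1,927.87 − $173.51 = $1,754.36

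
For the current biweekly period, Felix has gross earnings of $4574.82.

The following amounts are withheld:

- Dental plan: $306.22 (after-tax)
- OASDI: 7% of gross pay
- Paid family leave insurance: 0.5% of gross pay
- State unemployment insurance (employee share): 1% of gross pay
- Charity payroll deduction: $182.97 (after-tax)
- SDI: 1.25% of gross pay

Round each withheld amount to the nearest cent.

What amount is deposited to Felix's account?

$3639.58

OASDI: $4574.82 × 0.07 = $320.24
SDI: $4574.82 × 0.0125 = $57.19
State unemployment insurance (employee share): $4574.82 × 0.01 = $45.75
Paid family leave insurance: $4574.82 × 0.005 = $22.87
Charity payroll deduction: $182.97
Dental plan: $306.22
Total deductions = $320.24 + $57.19 + $45.75 + $22.87 + $182.97 + $306.22 = $935.24
Net pay = $4574.82 − $935.24 = $3639.58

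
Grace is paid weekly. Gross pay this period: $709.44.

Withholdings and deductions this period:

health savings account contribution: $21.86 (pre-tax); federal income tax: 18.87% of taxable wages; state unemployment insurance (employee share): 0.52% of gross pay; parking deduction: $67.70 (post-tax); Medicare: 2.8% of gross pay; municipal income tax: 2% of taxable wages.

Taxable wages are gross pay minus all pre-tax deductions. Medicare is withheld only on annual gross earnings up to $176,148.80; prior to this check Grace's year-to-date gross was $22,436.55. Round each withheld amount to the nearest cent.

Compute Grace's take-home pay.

Health savings account contribution: $21.86
Taxable wages = $709.44 − $21.86 = $687.58
Municipal income tax: $687.58 × 0.02 = $13.75
Federal income tax: $687.58 × 0.1887 = $129.75
Medicare: cap not yet reached, full $709.44 is subject → $709.44 × 0.028 = $19.86
State unemployment insurance (employee share): $709.44 × 0.0052 = $3.69
Parking deduction: $67.70
Total deductions = $21.86 + $13.75 + $129.75 + $19.86 + $3.69 + $67.70 = $256.61
Net pay = $709.44 − $256.61 = $452.83

$452.83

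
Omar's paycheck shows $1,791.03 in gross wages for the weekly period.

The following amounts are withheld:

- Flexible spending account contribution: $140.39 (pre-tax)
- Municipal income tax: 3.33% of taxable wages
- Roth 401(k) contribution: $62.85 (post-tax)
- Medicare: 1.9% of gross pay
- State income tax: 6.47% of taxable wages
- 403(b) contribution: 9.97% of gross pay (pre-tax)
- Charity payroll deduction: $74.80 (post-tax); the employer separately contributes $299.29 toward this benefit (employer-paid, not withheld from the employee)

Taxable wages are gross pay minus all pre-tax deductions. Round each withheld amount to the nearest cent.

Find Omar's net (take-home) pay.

403(b) contribution: $1,791.03 × 0.0997 = $178.57
Flexible spending account contribution: $140.39
Pre-tax total = $178.57 + $140.39 = $318.96
Taxable wages = $1,791.03 − $318.96 = $1,472.07
State income tax: $1,472.07 × 0.0647 = $95.24
Municipal income tax: $1,472.07 × 0.0333 = $49.02
Medicare: $1,791.03 × 0.019 = $34.03
Roth 401(k) contribution: $62.85
Charity payroll deduction: $74.80
(Employer's $299.29 toward charity payroll deduction is not withheld from the employee.)
Total deductions = $178.57 + $140.39 + $95.24 + $49.02 + $34.03 + $62.85 + $74.80 = $634.90
Net pay = $1,791.03 − $634.90 = $1,156.13

$1,156.13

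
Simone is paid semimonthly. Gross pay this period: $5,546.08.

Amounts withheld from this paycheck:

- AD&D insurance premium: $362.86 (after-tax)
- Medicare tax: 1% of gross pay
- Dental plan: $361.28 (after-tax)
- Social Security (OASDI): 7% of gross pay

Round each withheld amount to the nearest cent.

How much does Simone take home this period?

$4,378.25

Medicare tax: $5,546.08 × 0.01 = $55.46
Social Security (OASDI): $5,546.08 × 0.07 = $388.23
AD&D insurance premium: $362.86
Dental plan: $361.28
Total deductions = $55.46 + $388.23 + $362.86 + $361.28 = $1,167.83
Net pay = $5,546.08 − $1,167.83 = $4,378.25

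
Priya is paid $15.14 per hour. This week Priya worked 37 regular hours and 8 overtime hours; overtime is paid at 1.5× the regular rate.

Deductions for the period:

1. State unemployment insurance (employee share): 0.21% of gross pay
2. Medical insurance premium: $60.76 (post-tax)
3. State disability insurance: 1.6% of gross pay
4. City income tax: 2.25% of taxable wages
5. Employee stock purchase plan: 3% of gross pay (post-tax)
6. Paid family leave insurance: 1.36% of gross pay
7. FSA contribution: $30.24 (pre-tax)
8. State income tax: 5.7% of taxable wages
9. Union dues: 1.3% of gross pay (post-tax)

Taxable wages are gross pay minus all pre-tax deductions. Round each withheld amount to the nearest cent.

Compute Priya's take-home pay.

$538.87

Regular pay: 37 × $15.14 = $560.18
Overtime pay: 8 × $15.14 × 1.5 = $181.68
Gross pay = $560.18 + $181.68 = $741.86
FSA contribution: $30.24
Taxable wages = $741.86 − $30.24 = $711.62
State income tax: $711.62 × 0.057 = $40.56
City income tax: $711.62 × 0.0225 = $16.01
Paid family leave insurance: $741.86 × 0.0136 = $10.09
State unemployment insurance (employee share): $741.86 × 0.0021 = $1.56
State disability insurance: $741.86 × 0.016 = $11.87
Union dues: $741.86 × 0.013 = $9.64
Employee stock purchase plan: $741.86 × 0.03 = $22.26
Medical insurance premium: $60.76
Total deductions = $30.24 + $40.56 + $16.01 + $10.09 + $1.56 + $11.87 + $9.64 + $22.26 + $60.76 = $202.99
Net pay = $741.86 − $202.99 = $538.87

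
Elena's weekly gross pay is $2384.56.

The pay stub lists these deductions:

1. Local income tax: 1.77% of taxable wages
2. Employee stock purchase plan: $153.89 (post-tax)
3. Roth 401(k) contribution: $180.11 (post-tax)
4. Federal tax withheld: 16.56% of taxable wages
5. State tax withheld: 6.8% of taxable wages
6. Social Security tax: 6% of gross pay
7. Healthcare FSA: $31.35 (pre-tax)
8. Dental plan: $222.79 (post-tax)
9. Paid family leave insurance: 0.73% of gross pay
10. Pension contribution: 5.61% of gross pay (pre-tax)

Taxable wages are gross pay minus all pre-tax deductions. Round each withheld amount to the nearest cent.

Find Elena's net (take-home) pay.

$944.43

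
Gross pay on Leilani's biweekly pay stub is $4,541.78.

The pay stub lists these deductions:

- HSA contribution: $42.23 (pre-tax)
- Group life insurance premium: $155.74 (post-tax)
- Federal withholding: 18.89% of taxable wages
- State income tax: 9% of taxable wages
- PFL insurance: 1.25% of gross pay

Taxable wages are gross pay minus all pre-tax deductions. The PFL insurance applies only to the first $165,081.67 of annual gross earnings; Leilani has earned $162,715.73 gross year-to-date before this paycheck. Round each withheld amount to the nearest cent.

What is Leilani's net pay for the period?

HSA contribution: $42.23
Taxable wages = $4,541.78 − $42.23 = $4,499.55
Federal withholding: $4,499.55 × 0.1889 = $849.96
State income tax: $4,499.55 × 0.09 = $404.96
PFL insurance: only $165,081.67 − $162,715.73 = $2,365.94 of this check is subject → $2,365.94 × 0.0125 = $29.57
Group life insurance premium: $155.74
Total deductions = $42.23 + $849.96 + $404.96 + $29.57 + $155.74 = $1,482.46
Net pay = $4,541.78 − $1,482.46 = $3,059.32

$3,059.32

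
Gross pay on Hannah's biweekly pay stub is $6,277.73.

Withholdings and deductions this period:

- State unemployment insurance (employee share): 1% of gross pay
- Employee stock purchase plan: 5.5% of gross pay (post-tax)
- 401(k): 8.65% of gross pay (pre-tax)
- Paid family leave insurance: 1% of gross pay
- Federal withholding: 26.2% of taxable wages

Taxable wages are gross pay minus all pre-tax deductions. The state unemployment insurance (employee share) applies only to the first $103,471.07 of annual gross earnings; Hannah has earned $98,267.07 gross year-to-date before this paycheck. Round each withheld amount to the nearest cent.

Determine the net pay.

$3,772.12

401(k): $6,277.73 × 0.0865 = $543.02
Taxable wages = $6,277.73 − $543.02 = $5,734.71
Federal withholding: $5,734.71 × 0.262 = $1,502.49
Paid family leave insurance: $6,277.73 × 0.01 = $62.78
State unemployment insurance (employee share): only $103,471.07 − $98,267.07 = $5,204.00 of this check is subject → $5,204.00 × 0.01 = $52.04
Employee stock purchase plan: $6,277.73 × 0.055 = $345.28
Total deductions = $543.02 + $1,502.49 + $62.78 + $52.04 + $345.28 = $2,505.61
Net pay = $6,277.73 − $2,505.61 = $3,772.12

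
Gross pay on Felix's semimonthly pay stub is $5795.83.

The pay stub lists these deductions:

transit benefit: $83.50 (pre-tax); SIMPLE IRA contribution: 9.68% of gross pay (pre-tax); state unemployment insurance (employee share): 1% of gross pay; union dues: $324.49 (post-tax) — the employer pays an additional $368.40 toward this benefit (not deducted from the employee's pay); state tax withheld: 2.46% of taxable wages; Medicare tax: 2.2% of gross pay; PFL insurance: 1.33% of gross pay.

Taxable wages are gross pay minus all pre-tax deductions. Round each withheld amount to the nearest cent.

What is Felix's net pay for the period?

$4437.53

Transit benefit: $83.50
SIMPLE IRA contribution: $5795.83 × 0.0968 = $561.04
Pre-tax total = $83.50 + $561.04 = $644.54
Taxable wages = $5795.83 − $644.54 = $5151.29
State tax withheld: $5151.29 × 0.0246 = $126.72
Medicare tax: $5795.83 × 0.022 = $127.51
State unemployment insurance (employee share): $5795.83 × 0.01 = $57.96
PFL insurance: $5795.83 × 0.0133 = $77.08
Union dues: $324.49
(Employer's $368.40 toward union dues is not withheld from the employee.)
Total deductions = $83.50 + $561.04 + $126.72 + $127.51 + $57.96 + $77.08 + $324.49 = $1358.30
Net pay = $5795.83 − $1358.30 = $4437.53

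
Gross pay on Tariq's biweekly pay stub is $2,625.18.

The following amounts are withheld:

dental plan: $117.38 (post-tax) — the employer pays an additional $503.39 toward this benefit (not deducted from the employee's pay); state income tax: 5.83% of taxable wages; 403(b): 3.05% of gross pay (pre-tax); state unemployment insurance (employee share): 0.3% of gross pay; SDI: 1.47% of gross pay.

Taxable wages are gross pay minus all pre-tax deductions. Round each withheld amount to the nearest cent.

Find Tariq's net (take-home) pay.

$2,232.88

403(b): $2,625.18 × 0.0305 = $80.07
Taxable wages = $2,625.18 − $80.07 = $2,545.11
State income tax: $2,545.11 × 0.0583 = $148.38
State unemployment insurance (employee share): $2,625.18 × 0.003 = $7.88
SDI: $2,625.18 × 0.0147 = $38.59
Dental plan: $117.38
(Employer's $503.39 toward dental plan is not withheld from the employee.)
Total deductions = $80.07 + $148.38 + $7.88 + $38.59 + $117.38 = $392.30
Net pay = $2,625.18 − $392.30 = $2,232.88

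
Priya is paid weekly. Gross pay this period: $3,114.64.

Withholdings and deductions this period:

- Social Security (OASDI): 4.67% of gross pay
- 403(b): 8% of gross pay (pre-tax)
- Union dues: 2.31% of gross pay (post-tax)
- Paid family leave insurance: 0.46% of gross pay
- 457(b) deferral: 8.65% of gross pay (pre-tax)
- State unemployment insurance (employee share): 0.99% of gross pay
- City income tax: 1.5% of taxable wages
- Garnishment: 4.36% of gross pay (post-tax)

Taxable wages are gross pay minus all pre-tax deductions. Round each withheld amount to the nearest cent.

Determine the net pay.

$2,158.75

457(b) deferral: $3,114.64 × 0.0865 = $269.42
403(b): $3,114.64 × 0.08 = $249.17
Pre-tax total = $269.42 + $249.17 = $518.59
Taxable wages = $3,114.64 − $518.59 = $2,596.05
City income tax: $2,596.05 × 0.015 = $38.94
Social Security (OASDI): $3,114.64 × 0.0467 = $145.45
State unemployment insurance (employee share): $3,114.64 × 0.0099 = $30.83
Paid family leave insurance: $3,114.64 × 0.0046 = $14.33
Garnishment: $3,114.64 × 0.0436 = $135.80
Union dues: $3,114.64 × 0.0231 = $71.95
Total deductions = $269.42 + $249.17 + $38.94 + $145.45 + $30.83 + $14.33 + $135.80 + $71.95 = $955.89
Net pay = $3,114.64 − $955.89 = $2,158.75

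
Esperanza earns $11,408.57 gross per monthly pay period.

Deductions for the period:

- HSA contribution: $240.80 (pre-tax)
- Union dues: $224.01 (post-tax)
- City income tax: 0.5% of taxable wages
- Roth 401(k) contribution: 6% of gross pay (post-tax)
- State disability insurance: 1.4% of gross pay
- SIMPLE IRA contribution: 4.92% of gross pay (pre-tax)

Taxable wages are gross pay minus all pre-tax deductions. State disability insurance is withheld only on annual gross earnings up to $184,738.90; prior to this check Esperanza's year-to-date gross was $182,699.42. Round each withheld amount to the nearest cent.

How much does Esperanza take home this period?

SIMPLE IRA contribution: $11,408.57 × 0.0492 = $561.30
HSA contribution: $240.80
Pre-tax total = $561.30 + $240.80 = $802.10
Taxable wages = $11,408.57 − $802.10 = $10,606.47
City income tax: $10,606.47 × 0.005 = $53.03
State disability insurance: only $184,738.90 − $182,699.42 = $2,039.48 of this check is subject → $2,039.48 × 0.014 = $28.55
Union dues: $224.01
Roth 401(k) contribution: $11,408.57 × 0.06 = $684.51
Total deductions = $561.30 + $240.80 + $53.03 + $28.55 + $224.01 + $684.51 = $1,792.20
Net pay = $11,408.57 − $1,792.20 = $9,616.37

$9,616.37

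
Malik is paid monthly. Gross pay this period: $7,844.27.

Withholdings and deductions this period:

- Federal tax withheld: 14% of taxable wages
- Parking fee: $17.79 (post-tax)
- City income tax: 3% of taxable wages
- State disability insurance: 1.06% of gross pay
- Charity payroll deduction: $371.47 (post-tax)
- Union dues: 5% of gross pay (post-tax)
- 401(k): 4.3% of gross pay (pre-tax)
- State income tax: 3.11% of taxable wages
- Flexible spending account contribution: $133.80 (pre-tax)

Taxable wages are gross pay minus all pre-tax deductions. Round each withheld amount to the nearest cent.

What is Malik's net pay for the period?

401(k): $7,844.27 × 0.043 = $337.30
Flexible spending account contribution: $133.80
Pre-tax total = $337.30 + $133.80 = $471.10
Taxable wages = $7,844.27 − $471.10 = $7,373.17
State income tax: $7,373.17 × 0.0311 = $229.31
Federal tax withheld: $7,373.17 × 0.14 = $1,032.24
City income tax: $7,373.17 × 0.03 = $221.20
State disability insurance: $7,844.27 × 0.0106 = $83.15
Parking fee: $17.79
Charity payroll deduction: $371.47
Union dues: $7,844.27 × 0.05 = $392.21
Total deductions = $337.30 + $133.80 + $229.31 + $1,032.24 + $221.20 + $83.15 + $17.79 + $371.47 + $392.21 = $2,818.47
Net pay = $7,844.27 − $2,818.47 = $5,025.80

$5,025.80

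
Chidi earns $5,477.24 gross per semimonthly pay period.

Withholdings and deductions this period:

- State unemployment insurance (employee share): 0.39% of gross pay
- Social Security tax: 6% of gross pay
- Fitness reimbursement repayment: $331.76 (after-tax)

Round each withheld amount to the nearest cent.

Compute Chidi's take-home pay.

$4,795.49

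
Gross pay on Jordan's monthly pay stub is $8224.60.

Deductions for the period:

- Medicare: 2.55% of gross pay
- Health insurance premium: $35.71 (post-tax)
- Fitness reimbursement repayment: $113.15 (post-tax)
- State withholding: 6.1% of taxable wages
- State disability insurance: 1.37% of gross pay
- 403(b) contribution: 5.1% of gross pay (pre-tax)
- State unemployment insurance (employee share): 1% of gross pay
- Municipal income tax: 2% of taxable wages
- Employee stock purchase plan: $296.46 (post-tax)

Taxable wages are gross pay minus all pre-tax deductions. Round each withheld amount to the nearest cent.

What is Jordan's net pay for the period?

$6322.96

403(b) contribution: $8224.60 × 0.051 = $419.45
Taxable wages = $8224.60 − $419.45 = $7805.15
State withholding: $7805.15 × 0.061 = $476.11
Municipal income tax: $7805.15 × 0.02 = $156.10
State disability insurance: $8224.60 × 0.0137 = $112.68
State unemployment insurance (employee share): $8224.60 × 0.01 = $82.25
Medicare: $8224.60 × 0.0255 = $209.73
Employee stock purchase plan: $296.46
Health insurance premium: $35.71
Fitness reimbursement repayment: $113.15
Total deductions = $419.45 + $476.11 + $156.10 + $112.68 + $82.25 + $209.73 + $296.46 + $35.71 + $113.15 = $1901.64
Net pay = $8224.60 − $1901.64 = $6322.96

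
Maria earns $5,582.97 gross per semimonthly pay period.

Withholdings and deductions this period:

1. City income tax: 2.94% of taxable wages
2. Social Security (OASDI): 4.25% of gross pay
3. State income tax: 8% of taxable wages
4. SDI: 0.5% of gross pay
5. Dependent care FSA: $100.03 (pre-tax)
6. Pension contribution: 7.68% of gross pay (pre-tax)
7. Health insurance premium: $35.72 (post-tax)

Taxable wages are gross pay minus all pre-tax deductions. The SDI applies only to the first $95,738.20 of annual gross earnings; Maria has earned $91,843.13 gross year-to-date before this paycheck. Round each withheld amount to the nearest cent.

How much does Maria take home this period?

Pension contribution: $5,582.97 × 0.0768 = $428.77
Dependent care FSA: $100.03
Pre-tax total = $428.77 + $100.03 = $528.80
Taxable wages = $5,582.97 − $528.80 = $5,054.17
State income tax: $5,054.17 × 0.08 = $404.33
City income tax: $5,054.17 × 0.0294 = $148.59
SDI: only $95,738.20 − $91,843.13 = $3,895.07 of this check is subject → $3,895.07 × 0.005 = $19.48
Social Security (OASDI): $5,582.97 × 0.0425 = $237.28
Health insurance premium: $35.72
Total deductions = $428.77 + $100.03 + $404.33 + $148.59 + $19.48 + $237.28 + $35.72 = $1,374.20
Net pay = $5,582.97 − $1,374.20 = $4,208.77

$4,208.77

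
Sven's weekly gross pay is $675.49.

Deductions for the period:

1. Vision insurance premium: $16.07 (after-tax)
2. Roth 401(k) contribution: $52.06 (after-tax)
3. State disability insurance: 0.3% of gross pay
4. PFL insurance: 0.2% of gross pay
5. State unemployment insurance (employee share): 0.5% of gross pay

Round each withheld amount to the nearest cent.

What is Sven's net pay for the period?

PFL insurance: $675.49 × 0.002 = $1.35
State disability insurance: $675.49 × 0.003 = $2.03
State unemployment insurance (employee share): $675.49 × 0.005 = $3.38
Roth 401(k) contribution: $52.06
Vision insurance premium: $16.07
Total deductions = $1.35 + $2.03 + $3.38 + $52.06 + $16.07 = $74.89
Net pay = $675.49 − $74.89 = $600.60

$600.60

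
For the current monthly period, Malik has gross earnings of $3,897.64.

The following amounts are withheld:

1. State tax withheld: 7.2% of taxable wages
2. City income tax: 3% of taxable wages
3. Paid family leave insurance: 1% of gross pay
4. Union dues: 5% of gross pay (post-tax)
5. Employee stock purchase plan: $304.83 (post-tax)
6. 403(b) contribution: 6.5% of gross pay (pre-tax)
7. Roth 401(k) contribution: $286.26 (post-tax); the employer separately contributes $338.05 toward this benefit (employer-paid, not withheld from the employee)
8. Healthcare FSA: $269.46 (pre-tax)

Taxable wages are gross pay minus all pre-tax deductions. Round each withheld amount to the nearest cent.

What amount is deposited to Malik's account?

403(b) contribution: $3,897.64 × 0.065 = $253.35
Healthcare FSA: $269.46
Pre-tax total = $253.35 + $269.46 = $522.81
Taxable wages = $3,897.64 − $522.81 = $3,374.83
City income tax: $3,374.83 × 0.03 = $101.24
State tax withheld: $3,374.83 × 0.072 = $242.99
Paid family leave insurance: $3,897.64 × 0.01 = $38.98
Union dues: $3,897.64 × 0.05 = $194.88
Employee stock purchase plan: $304.83
Roth 401(k) contribution: $286.26
(Employer's $338.05 toward Roth 401(k) contribution is not withheld from the employee.)
Total deductions = $253.35 + $269.46 + $101.24 + $242.99 + $38.98 + $194.88 + $304.83 + $286.26 = $1,691.99
Net pay = $3,897.64 − $1,691.99 = $2,205.65

$2,205.65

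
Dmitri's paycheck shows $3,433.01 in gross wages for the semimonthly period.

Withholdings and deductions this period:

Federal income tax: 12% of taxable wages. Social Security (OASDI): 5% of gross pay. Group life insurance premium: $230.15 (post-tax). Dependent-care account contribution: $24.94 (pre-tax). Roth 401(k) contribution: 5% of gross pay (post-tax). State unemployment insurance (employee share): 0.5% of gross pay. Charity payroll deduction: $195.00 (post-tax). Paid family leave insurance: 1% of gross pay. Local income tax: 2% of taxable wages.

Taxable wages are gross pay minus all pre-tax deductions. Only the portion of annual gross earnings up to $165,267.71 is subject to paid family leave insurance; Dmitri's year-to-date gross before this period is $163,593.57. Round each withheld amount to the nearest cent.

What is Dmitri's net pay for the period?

Dependent-care account contribution: $24.94
Taxable wages = $3,433.01 − $24.94 = $3,408.07
Local income tax: $3,408.07 × 0.02 = $68.16
Federal income tax: $3,408.07 × 0.12 = $408.97
Paid family leave insurance: only $165,267.71 − $163,593.57 = $1,674.14 of this check is subject → $1,674.14 × 0.01 = $16.74
Social Security (OASDI): $3,433.01 × 0.05 = $171.65
State unemployment insurance (employee share): $3,433.01 × 0.005 = $17.17
Charity payroll deduction: $195.00
Roth 401(k) contribution: $3,433.01 × 0.05 = $171.65
Group life insurance premium: $230.15
Total deductions = $24.94 + $68.16 + $408.97 + $16.74 + $171.65 + $17.17 + $195.00 + $171.65 + $230.15 = $1,304.43
Net pay = $3,433.01 − $1,304.43 = $2,128.58

$2,128.58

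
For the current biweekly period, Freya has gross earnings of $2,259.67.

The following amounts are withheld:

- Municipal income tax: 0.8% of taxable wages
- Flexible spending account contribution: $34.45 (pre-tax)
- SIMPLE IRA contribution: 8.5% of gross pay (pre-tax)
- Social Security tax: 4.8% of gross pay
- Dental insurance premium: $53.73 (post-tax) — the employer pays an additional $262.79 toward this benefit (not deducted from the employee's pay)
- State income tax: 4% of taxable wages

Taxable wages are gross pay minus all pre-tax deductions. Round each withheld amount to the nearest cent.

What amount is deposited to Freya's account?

$1,773.36

Flexible spending account contribution: $34.45
SIMPLE IRA contribution: $2,259.67 × 0.085 = $192.07
Pre-tax total = $34.45 + $192.07 = $226.52
Taxable wages = $2,259.67 − $226.52 = $2,033.15
State income tax: $2,033.15 × 0.04 = $81.33
Municipal income tax: $2,033.15 × 0.008 = $16.27
Social Security tax: $2,259.67 × 0.048 = $108.46
Dental insurance premium: $53.73
(Employer's $262.79 toward dental insurance premium is not withheld from the employee.)
Total deductions = $34.45 + $192.07 + $81.33 + $16.27 + $108.46 + $53.73 = $486.31
Net pay = $2,259.67 − $486.31 = $1,773.36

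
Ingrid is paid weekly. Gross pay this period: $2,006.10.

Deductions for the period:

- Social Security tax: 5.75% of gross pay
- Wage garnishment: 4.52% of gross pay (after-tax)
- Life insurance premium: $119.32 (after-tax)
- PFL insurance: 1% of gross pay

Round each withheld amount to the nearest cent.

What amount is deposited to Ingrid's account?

$1,660.69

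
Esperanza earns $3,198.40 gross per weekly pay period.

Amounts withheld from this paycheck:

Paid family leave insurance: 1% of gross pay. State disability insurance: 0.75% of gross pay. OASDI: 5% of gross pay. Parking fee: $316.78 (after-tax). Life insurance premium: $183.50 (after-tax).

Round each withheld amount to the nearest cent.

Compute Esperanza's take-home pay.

$2,482.23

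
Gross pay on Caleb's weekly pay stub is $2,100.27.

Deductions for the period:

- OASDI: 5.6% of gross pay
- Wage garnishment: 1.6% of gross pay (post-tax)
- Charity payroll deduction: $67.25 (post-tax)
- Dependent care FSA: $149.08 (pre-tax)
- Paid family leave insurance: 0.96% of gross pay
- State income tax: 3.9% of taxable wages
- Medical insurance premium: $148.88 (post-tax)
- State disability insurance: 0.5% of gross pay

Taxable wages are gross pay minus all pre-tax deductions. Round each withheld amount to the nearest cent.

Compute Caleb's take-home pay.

$1,477.08

Dependent care FSA: $149.08
Taxable wages = $2,100.27 − $149.08 = $1,951.19
State income tax: $1,951.19 × 0.039 = $76.10
Paid family leave insurance: $2,100.27 × 0.0096 = $20.16
State disability insurance: $2,100.27 × 0.005 = $10.50
OASDI: $2,100.27 × 0.056 = $117.62
Wage garnishment: $2,100.27 × 0.016 = $33.60
Medical insurance premium: $148.88
Charity payroll deduction: $67.25
Total deductions = $149.08 + $76.10 + $20.16 + $10.50 + $117.62 + $33.60 + $148.88 + $67.25 = $623.19
Net pay = $2,100.27 − $623.19 = $1,477.08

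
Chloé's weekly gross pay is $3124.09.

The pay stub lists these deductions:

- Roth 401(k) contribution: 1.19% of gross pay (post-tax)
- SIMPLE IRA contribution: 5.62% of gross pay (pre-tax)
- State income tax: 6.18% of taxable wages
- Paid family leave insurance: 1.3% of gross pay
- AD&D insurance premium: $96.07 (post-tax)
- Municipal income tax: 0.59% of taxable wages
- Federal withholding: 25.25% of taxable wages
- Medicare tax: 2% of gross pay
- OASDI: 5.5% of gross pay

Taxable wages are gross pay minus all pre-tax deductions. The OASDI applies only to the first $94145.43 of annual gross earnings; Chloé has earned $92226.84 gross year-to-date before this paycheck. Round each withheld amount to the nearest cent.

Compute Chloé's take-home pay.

$1662.54

SIMPLE IRA contribution: $3124.09 × 0.0562 = $175.57
Taxable wages = $3124.09 − $175.57 = $2948.52
Federal withholding: $2948.52 × 0.2525 = $744.50
State income tax: $2948.52 × 0.0618 = $182.22
Municipal income tax: $2948.52 × 0.0059 = $17.40
Medicare tax: $3124.09 × 0.02 = $62.48
Paid family leave insurance: $3124.09 × 0.013 = $40.61
OASDI: only $94145.43 − $92226.84 = $1918.59 of this check is subject → $1918.59 × 0.055 = $105.52
AD&D insurance premium: $96.07
Roth 401(k) contribution: $3124.09 × 0.0119 = $37.18
Total deductions = $175.57 + $744.50 + $182.22 + $17.40 + $62.48 + $40.61 + $105.52 + $96.07 + $37.18 = $1461.55
Net pay = $3124.09 − $1461.55 = $1662.54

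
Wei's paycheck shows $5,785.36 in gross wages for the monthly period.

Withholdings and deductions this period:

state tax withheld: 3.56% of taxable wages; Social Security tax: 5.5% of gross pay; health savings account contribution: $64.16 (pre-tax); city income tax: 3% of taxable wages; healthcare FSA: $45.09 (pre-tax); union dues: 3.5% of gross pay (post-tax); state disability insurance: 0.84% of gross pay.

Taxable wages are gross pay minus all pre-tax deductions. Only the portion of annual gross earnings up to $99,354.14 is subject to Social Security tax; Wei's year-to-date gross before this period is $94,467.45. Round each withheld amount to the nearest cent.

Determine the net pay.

Healthcare FSA: $45.09
Health savings account contribution: $64.16
Pre-tax total = $45.09 + $64.16 = $109.25
Taxable wages = $5,785.36 − $109.25 = $5,676.11
State tax withheld: $5,676.11 × 0.0356 = $202.07
City income tax: $5,676.11 × 0.03 = $170.28
State disability insurance: $5,785.36 × 0.0084 = $48.60
Social Security tax: only $99,354.14 − $94,467.45 = $4,886.69 of this check is subject → $4,886.69 × 0.055 = $268.77
Union dues: $5,785.36 × 0.035 = $202.49
Total deductions = $45.09 + $64.16 + $202.07 + $170.28 + $48.60 + $268.77 + $202.49 = $1,001.46
Net pay = $5,785.36 − $1,001.46 = $4,783.90

$4,783.90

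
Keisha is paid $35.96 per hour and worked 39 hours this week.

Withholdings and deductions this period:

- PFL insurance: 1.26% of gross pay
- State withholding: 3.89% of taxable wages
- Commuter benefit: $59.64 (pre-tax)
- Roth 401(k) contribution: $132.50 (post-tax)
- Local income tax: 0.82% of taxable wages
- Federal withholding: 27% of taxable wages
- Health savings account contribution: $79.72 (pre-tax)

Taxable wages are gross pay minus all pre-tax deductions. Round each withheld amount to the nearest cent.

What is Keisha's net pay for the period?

Gross pay: 39 × $35.96 = $1,402.44
Commuter benefit: $59.64
Health savings account contribution: $79.72
Pre-tax total = $59.64 + $79.72 = $139.36
Taxable wages = $1,402.44 − $139.36 = $1,263.08
Local income tax: $1,263.08 × 0.0082 = $10.36
Federal withholding: $1,263.08 × 0.27 = $341.03
State withholding: $1,263.08 × 0.0389 = $49.13
PFL insurance: $1,402.44 × 0.0126 = $17.67
Roth 401(k) contribution: $132.50
Total deductions = $59.64 + $79.72 + $10.36 + $341.03 + $49.13 + $17.67 + $132.50 = $690.05
Net pay = $1,402.44 − $690.05 = $712.39

$712.39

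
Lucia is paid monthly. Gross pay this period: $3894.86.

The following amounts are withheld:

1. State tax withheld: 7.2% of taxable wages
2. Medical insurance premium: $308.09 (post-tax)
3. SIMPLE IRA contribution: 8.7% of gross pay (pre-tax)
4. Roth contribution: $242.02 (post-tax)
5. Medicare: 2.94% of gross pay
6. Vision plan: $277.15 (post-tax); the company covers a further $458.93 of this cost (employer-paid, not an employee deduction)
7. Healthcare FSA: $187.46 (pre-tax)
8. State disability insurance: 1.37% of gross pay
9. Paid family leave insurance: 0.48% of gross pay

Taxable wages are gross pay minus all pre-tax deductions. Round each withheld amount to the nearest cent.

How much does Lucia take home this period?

SIMPLE IRA contribution: $3894.86 × 0.087 = $338.85
Healthcare FSA: $187.46
Pre-tax total = $338.85 + $187.46 = $526.31
Taxable wages = $3894.86 − $526.31 = $3368.55
State tax withheld: $3368.55 × 0.072 = $242.54
State disability insurance: $3894.86 × 0.0137 = $53.36
Medicare: $3894.86 × 0.0294 = $114.51
Paid family leave insurance: $3894.86 × 0.0048 = $18.70
Vision plan: $277.15
Roth contribution: $242.02
Medical insurance premium: $308.09
(Employer's $458.93 toward vision plan is not withheld from the employee.)
Total deductions = $338.85 + $187.46 + $242.54 + $53.36 + $114.51 + $18.70 + $277.15 + $242.02 + $308.09 = $1782.68
Net pay = $3894.86 − $1782.68 = $2112.18

$2112.18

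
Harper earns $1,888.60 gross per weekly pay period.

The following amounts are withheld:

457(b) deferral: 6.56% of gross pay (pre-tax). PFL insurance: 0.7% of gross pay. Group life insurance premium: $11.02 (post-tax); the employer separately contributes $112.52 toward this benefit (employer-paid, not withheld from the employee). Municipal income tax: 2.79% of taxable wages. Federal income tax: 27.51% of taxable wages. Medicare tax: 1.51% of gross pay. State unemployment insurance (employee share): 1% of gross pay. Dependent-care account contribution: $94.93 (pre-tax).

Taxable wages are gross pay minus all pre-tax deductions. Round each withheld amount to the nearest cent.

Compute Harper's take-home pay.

$1,092.18

457(b) deferral: $1,888.60 × 0.0656 = $123.89
Dependent-care account contribution: $94.93
Pre-tax total = $123.89 + $94.93 = $218.82
Taxable wages = $1,888.60 − $218.82 = $1,669.78
Municipal income tax: $1,669.78 × 0.0279 = $46.59
Federal income tax: $1,669.78 × 0.2751 = $459.36
Medicare tax: $1,888.60 × 0.0151 = $28.52
State unemployment insurance (employee share): $1,888.60 × 0.01 = $18.89
PFL insurance: $1,888.60 × 0.007 = $13.22
Group life insurance premium: $11.02
(Employer's $112.52 toward group life insurance premium is not withheld from the employee.)
Total deductions = $123.89 + $94.93 + $46.59 + $459.36 + $28.52 + $18.89 + $13.22 + $11.02 = $796.42
Net pay = $1,888.60 − $796.42 = $1,092.18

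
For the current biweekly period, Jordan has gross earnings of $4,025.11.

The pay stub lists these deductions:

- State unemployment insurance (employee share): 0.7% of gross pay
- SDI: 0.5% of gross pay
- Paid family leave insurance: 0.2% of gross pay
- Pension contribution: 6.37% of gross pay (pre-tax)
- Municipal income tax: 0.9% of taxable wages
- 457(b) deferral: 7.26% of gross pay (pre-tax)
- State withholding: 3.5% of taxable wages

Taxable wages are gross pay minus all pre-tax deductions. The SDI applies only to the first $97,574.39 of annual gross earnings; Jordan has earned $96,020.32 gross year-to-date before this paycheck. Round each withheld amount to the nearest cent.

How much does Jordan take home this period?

$3,279.52

457(b) deferral: $4,025.11 × 0.0726 = $292.22
Pension contribution: $4,025.11 × 0.0637 = $256.40
Pre-tax total = $292.22 + $256.40 = $548.62
Taxable wages = $4,025.11 − $548.62 = $3,476.49
State withholding: $3,476.49 × 0.035 = $121.68
Municipal income tax: $3,476.49 × 0.009 = $31.29
State unemployment insurance (employee share): $4,025.11 × 0.007 = $28.18
SDI: only $97,574.39 − $96,020.32 = $1,554.07 of this check is subject → $1,554.07 × 0.005 = $7.77
Paid family leave insurance: $4,025.11 × 0.002 = $8.05
Total deductions = $292.22 + $256.40 + $121.68 + $31.29 + $28.18 + $7.77 + $8.05 = $745.59
Net pay = $4,025.11 − $745.59 = $3,279.52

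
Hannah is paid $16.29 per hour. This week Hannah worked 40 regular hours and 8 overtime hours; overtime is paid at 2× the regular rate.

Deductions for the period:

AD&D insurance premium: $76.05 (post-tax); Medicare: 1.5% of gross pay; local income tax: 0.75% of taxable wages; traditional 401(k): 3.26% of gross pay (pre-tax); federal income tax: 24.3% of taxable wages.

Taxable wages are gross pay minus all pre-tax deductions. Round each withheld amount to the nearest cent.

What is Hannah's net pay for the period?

$571.70

Regular pay: 40 × $16.29 = $651.60
Overtime pay: 8 × $16.29 × 2 = $260.64
Gross pay = $651.60 + $260.64 = $912.24
Traditional 401(k): $912.24 × 0.0326 = $29.74
Taxable wages = $912.24 − $29.74 = $882.50
Local income tax: $882.50 × 0.0075 = $6.62
Federal income tax: $882.50 × 0.243 = $214.45
Medicare: $912.24 × 0.015 = $13.68
AD&D insurance premium: $76.05
Total deductions = $29.74 + $6.62 + $214.45 + $13.68 + $76.05 = $340.54
Net pay = $912.24 − $340.54 = $571.70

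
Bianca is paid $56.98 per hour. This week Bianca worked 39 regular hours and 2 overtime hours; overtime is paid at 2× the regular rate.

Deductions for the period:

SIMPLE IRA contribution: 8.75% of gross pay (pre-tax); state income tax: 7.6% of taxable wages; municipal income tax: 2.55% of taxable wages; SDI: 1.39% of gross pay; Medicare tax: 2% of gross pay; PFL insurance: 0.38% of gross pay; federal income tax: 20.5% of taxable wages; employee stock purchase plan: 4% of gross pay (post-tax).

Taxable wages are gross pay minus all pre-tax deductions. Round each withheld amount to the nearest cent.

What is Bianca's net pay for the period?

$1,360.11

Regular pay: 39 × $56.98 = $2,222.22
Overtime pay: 2 × $56.98 × 2 = $227.92
Gross pay = $2,222.22 + $227.92 = $2,450.14
SIMPLE IRA contribution: $2,450.14 × 0.0875 = $214.39
Taxable wages = $2,450.14 − $214.39 = $2,235.75
Federal income tax: $2,235.75 × 0.205 = $458.33
Municipal income tax: $2,235.75 × 0.0255 = $57.01
State income tax: $2,235.75 × 0.076 = $169.92
SDI: $2,450.14 × 0.0139 = $34.06
PFL insurance: $2,450.14 × 0.0038 = $9.31
Medicare tax: $2,450.14 × 0.02 = $49.00
Employee stock purchase plan: $2,450.14 × 0.04 = $98.01
Total deductions = $214.39 + $458.33 + $57.01 + $169.92 + $34.06 + $9.31 + $49.00 + $98.01 = $1,090.03
Net pay = $2,450.14 − $1,090.03 = $1,360.11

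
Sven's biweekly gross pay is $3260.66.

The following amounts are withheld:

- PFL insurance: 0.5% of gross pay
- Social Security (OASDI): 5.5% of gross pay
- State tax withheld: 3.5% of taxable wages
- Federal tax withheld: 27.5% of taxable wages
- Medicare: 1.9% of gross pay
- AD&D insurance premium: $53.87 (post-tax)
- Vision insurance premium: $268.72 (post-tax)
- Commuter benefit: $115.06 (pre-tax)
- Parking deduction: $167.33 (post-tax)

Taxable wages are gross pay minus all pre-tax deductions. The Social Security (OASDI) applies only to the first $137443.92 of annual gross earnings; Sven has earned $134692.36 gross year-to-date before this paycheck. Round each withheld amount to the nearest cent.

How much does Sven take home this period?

Commuter benefit: $115.06
Taxable wages = $3260.66 − $115.06 = $3145.60
Federal tax withheld: $3145.60 × 0.275 = $865.04
State tax withheld: $3145.60 × 0.035 = $110.10
PFL insurance: $3260.66 × 0.005 = $16.30
Social Security (OASDI): only $137443.92 − $134692.36 = $2751.56 of this check is subject → $2751.56 × 0.055 = $151.34
Medicare: $3260.66 × 0.019 = $61.95
Parking deduction: $167.33
Vision insurance premium: $268.72
AD&D insurance premium: $53.87
Total deductions = $115.06 + $865.04 + $110.10 + $16.30 + $151.34 + $61.95 + $167.33 + $268.72 + $53.87 = $1809.71
Net pay = $3260.66 − $1809.71 = $1450.95

$1450.95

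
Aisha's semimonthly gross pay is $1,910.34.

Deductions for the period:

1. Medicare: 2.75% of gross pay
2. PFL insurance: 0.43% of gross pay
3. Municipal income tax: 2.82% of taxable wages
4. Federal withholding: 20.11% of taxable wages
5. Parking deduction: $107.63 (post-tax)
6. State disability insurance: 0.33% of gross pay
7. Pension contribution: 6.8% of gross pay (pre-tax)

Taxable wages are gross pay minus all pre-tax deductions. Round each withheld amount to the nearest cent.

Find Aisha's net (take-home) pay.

$1,197.51

Pension contribution: $1,910.34 × 0.068 = $129.90
Taxable wages = $1,910.34 − $129.90 = $1,780.44
Municipal income tax: $1,780.44 × 0.0282 = $50.21
Federal withholding: $1,780.44 × 0.2011 = $358.05
Medicare: $1,910.34 × 0.0275 = $52.53
PFL insurance: $1,910.34 × 0.0043 = $8.21
State disability insurance: $1,910.34 × 0.0033 = $6.30
Parking deduction: $107.63
Total deductions = $129.90 + $50.21 + $358.05 + $52.53 + $8.21 + $6.30 + $107.63 = $712.83
Net pay = $1,910.34 − $712.83 = $1,197.51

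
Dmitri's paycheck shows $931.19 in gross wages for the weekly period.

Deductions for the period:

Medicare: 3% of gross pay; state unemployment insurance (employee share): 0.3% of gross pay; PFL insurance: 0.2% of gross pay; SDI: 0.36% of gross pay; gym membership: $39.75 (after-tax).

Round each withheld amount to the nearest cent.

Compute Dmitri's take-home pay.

State unemployment insurance (employee share): $931.19 × 0.003 = $2.79
Medicare: $931.19 × 0.03 = $27.94
PFL insurance: $931.19 × 0.002 = $1.86
SDI: $931.19 × 0.0036 = $3.35
Gym membership: $39.75
Total deductions = $2.79 + $27.94 + $1.86 + $3.35 + $39.75 = $75.69
Net pay = $931.19 − $75.69 = $855.50

$855.50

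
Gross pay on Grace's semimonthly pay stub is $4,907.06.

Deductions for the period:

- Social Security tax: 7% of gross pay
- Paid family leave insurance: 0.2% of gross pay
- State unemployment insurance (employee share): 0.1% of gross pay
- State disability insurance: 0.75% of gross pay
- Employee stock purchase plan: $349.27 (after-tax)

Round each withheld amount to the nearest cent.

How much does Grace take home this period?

$4,162.78

Social Security tax: $4,907.06 × 0.07 = $343.49
State disability insurance: $4,907.06 × 0.0075 = $36.80
Paid family leave insurance: $4,907.06 × 0.002 = $9.81
State unemployment insurance (employee share): $4,907.06 × 0.001 = $4.91
Employee stock purchase plan: $349.27
Total deductions = $343.49 + $36.80 + $9.81 + $4.91 + $349.27 = $744.28
Net pay = $4,907.06 − $744.28 = $4,162.78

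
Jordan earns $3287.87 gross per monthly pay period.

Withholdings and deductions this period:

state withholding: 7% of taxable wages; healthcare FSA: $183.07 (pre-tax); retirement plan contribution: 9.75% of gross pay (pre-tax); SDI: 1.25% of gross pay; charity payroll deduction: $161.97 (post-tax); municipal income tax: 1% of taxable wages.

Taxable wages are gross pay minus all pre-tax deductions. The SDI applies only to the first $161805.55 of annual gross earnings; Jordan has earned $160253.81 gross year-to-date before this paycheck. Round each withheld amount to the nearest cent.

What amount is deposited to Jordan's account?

$2380.12

Healthcare FSA: $183.07
Retirement plan contribution: $3287.87 × 0.0975 = $320.57
Pre-tax total = $183.07 + $320.57 = $503.64
Taxable wages = $3287.87 − $503.64 = $2784.23
State withholding: $2784.23 × 0.07 = $194.90
Municipal income tax: $2784.23 × 0.01 = $27.84
SDI: only $161805.55 − $160253.81 = $1551.74 of this check is subject → $1551.74 × 0.0125 = $19.40
Charity payroll deduction: $161.97
Total deductions = $183.07 + $320.57 + $194.90 + $27.84 + $19.40 + $161.97 = $907.75
Net pay = $3287.87 − $907.75 = $2380.12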